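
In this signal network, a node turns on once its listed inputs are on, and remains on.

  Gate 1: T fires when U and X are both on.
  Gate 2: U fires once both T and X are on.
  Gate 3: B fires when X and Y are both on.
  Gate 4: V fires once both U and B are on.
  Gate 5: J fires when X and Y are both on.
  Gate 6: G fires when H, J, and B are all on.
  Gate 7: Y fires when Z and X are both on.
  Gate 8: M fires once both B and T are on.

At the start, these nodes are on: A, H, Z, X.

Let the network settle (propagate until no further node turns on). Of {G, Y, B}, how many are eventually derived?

3

Gate 7: Z and X on → Y on.
X and Y are on, so J fires (Gate 5).
X and Y are on, so B fires (Gate 3).
H, J, and B are on, so G fires (Gate 6).
G: reached.
Y: reached.
B: reached.
All 3 are reached.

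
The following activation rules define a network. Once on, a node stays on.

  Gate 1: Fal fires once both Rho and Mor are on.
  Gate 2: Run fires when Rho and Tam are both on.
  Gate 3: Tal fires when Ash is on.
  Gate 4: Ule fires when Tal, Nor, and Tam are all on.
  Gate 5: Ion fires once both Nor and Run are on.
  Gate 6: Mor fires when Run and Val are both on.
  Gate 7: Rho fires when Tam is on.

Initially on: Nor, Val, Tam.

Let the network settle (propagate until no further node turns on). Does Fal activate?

Yes

Gate 7: Tam on → Rho on.
Gate 2: Rho and Tam on → Run on.
Gate 6: Run and Val on → Mor on.
Gate 1: Rho and Mor on → Fal on.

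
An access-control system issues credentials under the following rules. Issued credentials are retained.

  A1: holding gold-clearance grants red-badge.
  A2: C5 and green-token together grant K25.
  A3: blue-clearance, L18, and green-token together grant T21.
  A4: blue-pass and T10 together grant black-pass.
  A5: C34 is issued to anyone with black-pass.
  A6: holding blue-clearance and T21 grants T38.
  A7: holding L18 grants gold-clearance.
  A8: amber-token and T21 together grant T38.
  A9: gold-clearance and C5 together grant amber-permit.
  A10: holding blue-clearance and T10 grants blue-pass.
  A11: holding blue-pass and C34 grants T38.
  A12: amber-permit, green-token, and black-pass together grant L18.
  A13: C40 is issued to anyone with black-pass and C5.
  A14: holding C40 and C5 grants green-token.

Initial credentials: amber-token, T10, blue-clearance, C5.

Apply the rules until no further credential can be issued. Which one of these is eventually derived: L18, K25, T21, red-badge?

Holding blue-clearance and T10 grants blue-pass (A10).
Holding blue-pass and T10 grants black-pass (A4).
Holding black-pass and C5 grants C40 (A13).
Holding C40 and C5 grants green-token (A14).
Holding C5 and green-token grants K25 (A2).
T21 would need blue-clearance, L18, and green-token (A3), but L18 is never granted. L18 would need amber-permit, green-token, and black-pass (A12), but amber-permit is never granted. red-badge would need gold-clearance (A1), but gold-clearance is never granted.

K25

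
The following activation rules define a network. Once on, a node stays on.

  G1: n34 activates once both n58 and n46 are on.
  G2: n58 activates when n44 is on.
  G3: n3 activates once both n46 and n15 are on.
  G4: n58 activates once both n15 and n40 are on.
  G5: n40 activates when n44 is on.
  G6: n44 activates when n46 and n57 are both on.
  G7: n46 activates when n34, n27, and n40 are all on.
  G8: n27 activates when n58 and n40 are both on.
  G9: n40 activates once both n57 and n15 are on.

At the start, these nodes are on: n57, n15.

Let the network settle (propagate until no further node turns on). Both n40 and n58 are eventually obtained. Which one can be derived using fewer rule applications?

n40: n57 and n15 are on, so n40 activates (G9). [1 rule application]
n58: G9: n57 and n15 on → n40 on. G4: n15 and n40 on → n58 on. [2 rule applications]
n40 needs fewer.

n40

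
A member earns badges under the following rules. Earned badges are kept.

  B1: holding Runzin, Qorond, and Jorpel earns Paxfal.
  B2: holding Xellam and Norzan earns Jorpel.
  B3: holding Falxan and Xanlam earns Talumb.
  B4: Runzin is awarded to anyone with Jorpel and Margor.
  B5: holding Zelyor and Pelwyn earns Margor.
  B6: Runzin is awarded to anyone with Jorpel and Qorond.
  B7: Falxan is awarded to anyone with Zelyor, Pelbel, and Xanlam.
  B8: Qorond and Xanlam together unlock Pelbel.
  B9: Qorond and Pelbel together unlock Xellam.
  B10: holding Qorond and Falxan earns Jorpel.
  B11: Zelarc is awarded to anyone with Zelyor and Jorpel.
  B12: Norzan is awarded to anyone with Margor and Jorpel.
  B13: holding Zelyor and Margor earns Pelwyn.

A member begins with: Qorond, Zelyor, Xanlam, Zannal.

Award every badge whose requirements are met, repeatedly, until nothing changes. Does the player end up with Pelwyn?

Pelwyn would need Zelyor and Margor (B13), but Margor is never earned.

No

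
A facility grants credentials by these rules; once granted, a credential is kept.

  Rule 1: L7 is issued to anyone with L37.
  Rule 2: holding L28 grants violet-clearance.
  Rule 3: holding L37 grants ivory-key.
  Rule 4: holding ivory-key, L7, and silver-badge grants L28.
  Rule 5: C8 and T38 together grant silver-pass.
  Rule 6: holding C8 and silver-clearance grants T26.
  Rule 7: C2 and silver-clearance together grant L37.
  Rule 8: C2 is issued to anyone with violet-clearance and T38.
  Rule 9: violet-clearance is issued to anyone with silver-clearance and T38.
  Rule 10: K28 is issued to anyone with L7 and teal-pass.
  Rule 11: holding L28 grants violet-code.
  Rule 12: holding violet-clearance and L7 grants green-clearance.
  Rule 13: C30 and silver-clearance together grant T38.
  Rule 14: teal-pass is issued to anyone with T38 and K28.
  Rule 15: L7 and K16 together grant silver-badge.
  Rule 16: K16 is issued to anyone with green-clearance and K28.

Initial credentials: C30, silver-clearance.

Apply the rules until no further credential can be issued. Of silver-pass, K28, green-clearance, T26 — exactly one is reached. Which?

Holding C30 and silver-clearance grants T38 (Rule 13).
Holding silver-clearance and T38 grants violet-clearance (Rule 9).
Holding violet-clearance and T38 grants C2 (Rule 8).
Holding C2 and silver-clearance grants L37 (Rule 7).
Holding L37 grants L7 (Rule 1).
Holding violet-clearance and L7 grants green-clearance (Rule 12).
silver-pass would need C8 and T38 (Rule 5), but C8 is never granted. T26 would need C8 and silver-clearance (Rule 6), but C8 is never granted. K28 would need L7 and teal-pass (Rule 10), but teal-pass is never granted.

green-clearance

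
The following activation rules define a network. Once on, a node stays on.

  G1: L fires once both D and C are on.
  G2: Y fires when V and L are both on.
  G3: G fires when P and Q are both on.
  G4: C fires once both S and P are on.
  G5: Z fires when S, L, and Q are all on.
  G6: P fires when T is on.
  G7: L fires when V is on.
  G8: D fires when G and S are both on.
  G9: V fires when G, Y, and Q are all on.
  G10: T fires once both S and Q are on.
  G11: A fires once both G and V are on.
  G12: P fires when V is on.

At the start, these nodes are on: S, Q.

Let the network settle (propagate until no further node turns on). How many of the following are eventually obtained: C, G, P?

S and Q are on, so T fires (G10).
G6: T on → P on.
G3: P and Q on → G on.
G4: S and P on → C on.
C: reached.
G: reached.
P: reached.
All 3 are reached.

3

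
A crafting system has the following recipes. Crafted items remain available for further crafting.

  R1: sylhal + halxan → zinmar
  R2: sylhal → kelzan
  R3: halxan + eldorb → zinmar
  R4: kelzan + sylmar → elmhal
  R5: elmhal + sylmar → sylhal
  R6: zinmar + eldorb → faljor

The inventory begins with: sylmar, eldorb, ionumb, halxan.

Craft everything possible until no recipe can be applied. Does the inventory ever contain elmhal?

elmhal would need kelzan and sylmar (R4), but kelzan is never obtained.

No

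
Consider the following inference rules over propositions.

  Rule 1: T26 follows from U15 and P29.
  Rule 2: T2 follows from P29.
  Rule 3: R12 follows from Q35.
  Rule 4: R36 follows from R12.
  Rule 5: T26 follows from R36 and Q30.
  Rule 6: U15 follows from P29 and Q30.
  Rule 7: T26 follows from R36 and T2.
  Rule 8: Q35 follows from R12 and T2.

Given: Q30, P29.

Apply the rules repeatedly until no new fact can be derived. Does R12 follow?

No

R12 would need Q35 (Rule 3), but Q35 is never established.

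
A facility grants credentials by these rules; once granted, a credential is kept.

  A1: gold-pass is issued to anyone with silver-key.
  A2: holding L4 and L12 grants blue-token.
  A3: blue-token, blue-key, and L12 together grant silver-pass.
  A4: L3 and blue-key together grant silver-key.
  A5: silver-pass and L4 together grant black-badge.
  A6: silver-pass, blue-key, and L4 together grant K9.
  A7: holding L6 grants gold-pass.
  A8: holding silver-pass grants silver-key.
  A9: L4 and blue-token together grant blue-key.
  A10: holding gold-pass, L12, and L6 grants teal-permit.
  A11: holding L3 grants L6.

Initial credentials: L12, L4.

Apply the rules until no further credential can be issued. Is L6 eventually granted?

No

L6 would need L3 (A11), but L3 is never granted.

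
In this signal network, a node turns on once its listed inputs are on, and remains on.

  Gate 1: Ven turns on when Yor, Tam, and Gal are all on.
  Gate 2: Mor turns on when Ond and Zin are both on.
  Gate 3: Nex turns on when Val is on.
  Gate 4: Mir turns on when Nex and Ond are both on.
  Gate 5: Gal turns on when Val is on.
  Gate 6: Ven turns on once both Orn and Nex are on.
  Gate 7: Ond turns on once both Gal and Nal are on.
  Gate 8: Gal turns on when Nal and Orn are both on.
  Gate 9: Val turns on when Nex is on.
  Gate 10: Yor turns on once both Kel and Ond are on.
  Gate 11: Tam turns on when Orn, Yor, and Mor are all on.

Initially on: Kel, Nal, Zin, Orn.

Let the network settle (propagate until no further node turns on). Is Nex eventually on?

No

Nex would need Val (Gate 3), but Val never turns on.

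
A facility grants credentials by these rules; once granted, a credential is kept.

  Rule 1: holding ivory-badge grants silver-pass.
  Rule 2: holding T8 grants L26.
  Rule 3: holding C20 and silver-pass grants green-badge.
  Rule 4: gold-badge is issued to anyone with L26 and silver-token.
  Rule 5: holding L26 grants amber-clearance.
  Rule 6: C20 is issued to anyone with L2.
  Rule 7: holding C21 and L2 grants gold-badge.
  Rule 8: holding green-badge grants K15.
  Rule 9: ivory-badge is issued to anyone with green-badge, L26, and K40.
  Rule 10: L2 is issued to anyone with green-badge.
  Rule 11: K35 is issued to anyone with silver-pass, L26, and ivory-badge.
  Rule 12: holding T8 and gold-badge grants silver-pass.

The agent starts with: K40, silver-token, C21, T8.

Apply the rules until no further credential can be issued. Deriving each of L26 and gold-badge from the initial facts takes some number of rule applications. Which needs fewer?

L26

L26: Holding T8 grants L26 (Rule 2). [1 rule application]
gold-badge: Holding T8 grants L26 (Rule 2). Holding L26 and silver-token grants gold-badge (Rule 4). [2 rule applications]
L26 needs fewer.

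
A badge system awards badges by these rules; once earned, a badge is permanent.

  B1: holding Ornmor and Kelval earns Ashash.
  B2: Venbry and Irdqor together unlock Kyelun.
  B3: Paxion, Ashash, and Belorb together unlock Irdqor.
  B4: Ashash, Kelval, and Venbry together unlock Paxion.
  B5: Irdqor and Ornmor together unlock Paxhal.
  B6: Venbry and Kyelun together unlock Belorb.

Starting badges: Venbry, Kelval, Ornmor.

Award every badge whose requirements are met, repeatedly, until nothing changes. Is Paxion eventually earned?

With Ornmor and Kelval, Ashash is earned (B1).
With Ashash, Kelval, and Venbry, Paxion is earned (B4).

Yes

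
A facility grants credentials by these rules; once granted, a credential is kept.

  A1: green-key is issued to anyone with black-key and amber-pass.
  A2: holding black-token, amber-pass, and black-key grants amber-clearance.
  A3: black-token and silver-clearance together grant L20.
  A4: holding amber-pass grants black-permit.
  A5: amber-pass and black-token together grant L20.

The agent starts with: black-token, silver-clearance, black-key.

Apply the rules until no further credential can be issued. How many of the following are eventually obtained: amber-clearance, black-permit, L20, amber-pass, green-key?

1

Holding black-token and silver-clearance grants L20 (A3).
amber-clearance would need black-token, amber-pass, and black-key (A2), but amber-pass is never granted.
black-permit would need amber-pass (A4), but amber-pass is never granted.
L20: reached.
No rule produces amber-pass, and it is not given.
green-key would need black-key and amber-pass (A1), but amber-pass is never granted.
Reached: L20 — 1 of the 5.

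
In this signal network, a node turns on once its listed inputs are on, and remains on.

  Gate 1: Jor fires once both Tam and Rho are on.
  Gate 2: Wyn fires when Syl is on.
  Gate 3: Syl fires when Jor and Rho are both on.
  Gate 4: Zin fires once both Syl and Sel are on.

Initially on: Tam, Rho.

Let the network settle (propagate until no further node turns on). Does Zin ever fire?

Zin would need Syl and Sel (Gate 4), but Sel never turns on.

No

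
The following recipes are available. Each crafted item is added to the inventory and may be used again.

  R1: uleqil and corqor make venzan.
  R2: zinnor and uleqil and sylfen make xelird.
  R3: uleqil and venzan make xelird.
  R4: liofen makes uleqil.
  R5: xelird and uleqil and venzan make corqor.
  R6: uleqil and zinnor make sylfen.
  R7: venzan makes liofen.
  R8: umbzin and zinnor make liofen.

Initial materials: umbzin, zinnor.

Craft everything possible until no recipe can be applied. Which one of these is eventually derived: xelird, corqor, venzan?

Using R8, umbzin and zinnor make liofen.
liofen → uleqil (R4).
uleqil and zinnor → sylfen (R6).
zinnor and uleqil and sylfen → xelird (R2).
venzan would need uleqil and corqor (R1), but corqor is never obtained. corqor would need xelird, uleqil, and venzan (R5), but venzan is never obtained.

xelird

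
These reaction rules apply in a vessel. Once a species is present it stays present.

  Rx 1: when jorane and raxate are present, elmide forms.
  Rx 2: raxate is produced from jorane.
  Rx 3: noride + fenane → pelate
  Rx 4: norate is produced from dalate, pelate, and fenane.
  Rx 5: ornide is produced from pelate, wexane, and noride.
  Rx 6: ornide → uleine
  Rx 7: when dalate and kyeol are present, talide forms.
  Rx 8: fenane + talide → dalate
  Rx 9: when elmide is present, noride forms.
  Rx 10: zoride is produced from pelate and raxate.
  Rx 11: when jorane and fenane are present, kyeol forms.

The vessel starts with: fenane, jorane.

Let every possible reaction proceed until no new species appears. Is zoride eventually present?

Yes

jorane present → raxate forms (Rx 2).
jorane and raxate present → elmide forms (Rx 1).
elmide present → noride forms (Rx 9).
noride and fenane present → pelate forms (Rx 3).
pelate and raxate present → zoride forms (Rx 10).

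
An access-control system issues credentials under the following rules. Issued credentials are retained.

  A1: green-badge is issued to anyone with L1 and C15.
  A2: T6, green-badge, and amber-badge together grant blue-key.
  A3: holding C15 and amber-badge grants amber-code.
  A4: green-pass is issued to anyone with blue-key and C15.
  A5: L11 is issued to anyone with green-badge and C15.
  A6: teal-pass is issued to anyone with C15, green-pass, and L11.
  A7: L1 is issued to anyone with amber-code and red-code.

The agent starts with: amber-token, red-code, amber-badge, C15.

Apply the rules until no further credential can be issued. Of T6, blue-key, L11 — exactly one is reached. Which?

L11

Holding C15 and amber-badge grants amber-code (A3).
Holding amber-code and red-code grants L1 (A7).
Holding L1 and C15 grants green-badge (A1).
Holding green-badge and C15 grants L11 (A5).
No rule produces T6, and it is not given. blue-key would need T6, green-badge, and amber-badge (A2), but T6 is never granted.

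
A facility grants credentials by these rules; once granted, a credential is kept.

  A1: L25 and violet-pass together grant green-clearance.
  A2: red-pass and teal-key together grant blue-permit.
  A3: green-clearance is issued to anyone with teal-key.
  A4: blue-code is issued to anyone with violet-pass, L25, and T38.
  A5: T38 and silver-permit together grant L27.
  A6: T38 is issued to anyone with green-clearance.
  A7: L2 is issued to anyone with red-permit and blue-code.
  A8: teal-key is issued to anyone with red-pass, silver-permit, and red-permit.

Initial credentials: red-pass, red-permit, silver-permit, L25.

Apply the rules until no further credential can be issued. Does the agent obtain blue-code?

No

blue-code would need violet-pass, L25, and T38 (A4), but violet-pass is never granted.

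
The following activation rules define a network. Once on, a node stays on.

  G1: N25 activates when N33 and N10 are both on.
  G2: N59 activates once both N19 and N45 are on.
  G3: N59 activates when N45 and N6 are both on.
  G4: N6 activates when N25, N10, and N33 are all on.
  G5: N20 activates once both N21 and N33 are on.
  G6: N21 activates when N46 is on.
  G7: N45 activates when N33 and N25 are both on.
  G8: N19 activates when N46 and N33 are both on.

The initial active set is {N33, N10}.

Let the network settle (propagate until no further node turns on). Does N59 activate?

Yes

N33 and N10 are on, so N25 activates (G1).
N25, N10, and N33 are on, so N6 activates (G4).
G7: N33 and N25 on → N45 on.
G3: N45 and N6 on → N59 on.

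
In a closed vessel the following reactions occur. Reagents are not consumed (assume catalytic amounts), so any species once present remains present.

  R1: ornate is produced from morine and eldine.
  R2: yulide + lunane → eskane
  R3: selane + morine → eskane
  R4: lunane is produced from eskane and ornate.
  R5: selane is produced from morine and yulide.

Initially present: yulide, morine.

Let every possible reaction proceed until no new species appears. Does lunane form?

No

lunane would need eskane and ornate (R4), but ornate never forms.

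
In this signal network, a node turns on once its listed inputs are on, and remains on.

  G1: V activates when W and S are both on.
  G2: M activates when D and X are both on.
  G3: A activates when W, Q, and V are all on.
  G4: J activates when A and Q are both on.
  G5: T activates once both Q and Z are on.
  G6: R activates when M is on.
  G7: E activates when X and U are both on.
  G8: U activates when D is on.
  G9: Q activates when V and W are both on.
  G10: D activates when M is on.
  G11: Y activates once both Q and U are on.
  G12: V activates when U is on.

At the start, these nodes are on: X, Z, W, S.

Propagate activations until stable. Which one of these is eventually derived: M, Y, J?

J

G1: W and S on → V on.
G9: V and W on → Q on.
G3: W, Q, and V on → A on.
G4: A and Q on → J on.
M would need D and X (G2), but D never turns on. Y would need Q and U (G11), but U never turns on.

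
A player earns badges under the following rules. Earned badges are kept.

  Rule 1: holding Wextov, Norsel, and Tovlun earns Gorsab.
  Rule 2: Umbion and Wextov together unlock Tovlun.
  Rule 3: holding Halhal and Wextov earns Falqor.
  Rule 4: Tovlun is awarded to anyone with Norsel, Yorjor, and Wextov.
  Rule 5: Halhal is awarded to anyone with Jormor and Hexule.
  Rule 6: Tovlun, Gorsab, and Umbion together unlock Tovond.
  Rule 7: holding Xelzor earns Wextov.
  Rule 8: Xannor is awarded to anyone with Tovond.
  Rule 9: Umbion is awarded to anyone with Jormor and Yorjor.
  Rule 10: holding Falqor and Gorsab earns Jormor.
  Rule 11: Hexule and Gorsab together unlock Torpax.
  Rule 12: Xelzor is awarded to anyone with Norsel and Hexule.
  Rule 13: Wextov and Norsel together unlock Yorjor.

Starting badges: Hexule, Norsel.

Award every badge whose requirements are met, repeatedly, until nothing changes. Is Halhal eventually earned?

No

Halhal would need Jormor and Hexule (Rule 5), but Jormor is never earned.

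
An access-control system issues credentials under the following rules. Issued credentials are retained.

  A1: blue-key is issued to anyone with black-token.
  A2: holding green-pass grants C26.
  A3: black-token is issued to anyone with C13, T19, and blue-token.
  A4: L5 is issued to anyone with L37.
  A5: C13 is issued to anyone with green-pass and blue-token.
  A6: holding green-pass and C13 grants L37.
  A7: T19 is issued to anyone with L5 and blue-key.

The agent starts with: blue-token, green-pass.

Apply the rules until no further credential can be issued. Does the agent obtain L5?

Holding green-pass and blue-token grants C13 (A5).
Holding green-pass and C13 grants L37 (A6).
Holding L37 grants L5 (A4).

Yes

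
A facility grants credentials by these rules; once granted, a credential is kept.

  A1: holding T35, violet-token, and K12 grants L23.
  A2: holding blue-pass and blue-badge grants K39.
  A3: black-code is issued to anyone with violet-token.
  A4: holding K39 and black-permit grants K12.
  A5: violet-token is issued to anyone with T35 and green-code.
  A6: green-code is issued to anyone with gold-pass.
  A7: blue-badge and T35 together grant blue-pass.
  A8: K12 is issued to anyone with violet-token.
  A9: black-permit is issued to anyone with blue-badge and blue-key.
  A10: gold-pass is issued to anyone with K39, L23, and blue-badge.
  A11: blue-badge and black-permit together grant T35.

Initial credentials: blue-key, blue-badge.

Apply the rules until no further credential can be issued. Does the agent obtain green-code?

green-code would need gold-pass (A6), but gold-pass is never granted.

No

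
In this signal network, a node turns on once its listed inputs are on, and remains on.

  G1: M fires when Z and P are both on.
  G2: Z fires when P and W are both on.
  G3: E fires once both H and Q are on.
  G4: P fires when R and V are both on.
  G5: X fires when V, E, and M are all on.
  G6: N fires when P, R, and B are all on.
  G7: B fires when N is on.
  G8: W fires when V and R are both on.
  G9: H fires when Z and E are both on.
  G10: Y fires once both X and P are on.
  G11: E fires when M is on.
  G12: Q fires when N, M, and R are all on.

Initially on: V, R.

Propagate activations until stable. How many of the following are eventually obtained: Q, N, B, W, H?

G8: V and R on → W on.
R and V are on, so P fires (G4).
G2: P and W on → Z on.
G1: Z and P on → M on.
G11: M on → E on.
G9: Z and E on → H on.
Q would need N, M, and R (G12), but N never turns on.
N would need P, R, and B (G6), but B never turns on.
B would need N (G7), but N never turns on.
W: reached.
H: reached.
Reached: W and H — 2 of the 5.

2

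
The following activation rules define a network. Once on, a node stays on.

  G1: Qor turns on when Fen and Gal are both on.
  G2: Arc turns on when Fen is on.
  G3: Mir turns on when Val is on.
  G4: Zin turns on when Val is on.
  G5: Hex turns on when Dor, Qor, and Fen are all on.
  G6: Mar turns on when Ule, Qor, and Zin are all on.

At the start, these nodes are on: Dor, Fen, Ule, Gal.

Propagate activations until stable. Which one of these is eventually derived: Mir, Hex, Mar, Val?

Fen and Gal are on, so Qor turns on (G1).
Dor, Qor, and Fen are on, so Hex turns on (G5).
No rule produces Val, and it is not given. Mar would need Ule, Qor, and Zin (G6), but Zin never turns on. Mir would need Val (G3), but Val never turns on.

Hex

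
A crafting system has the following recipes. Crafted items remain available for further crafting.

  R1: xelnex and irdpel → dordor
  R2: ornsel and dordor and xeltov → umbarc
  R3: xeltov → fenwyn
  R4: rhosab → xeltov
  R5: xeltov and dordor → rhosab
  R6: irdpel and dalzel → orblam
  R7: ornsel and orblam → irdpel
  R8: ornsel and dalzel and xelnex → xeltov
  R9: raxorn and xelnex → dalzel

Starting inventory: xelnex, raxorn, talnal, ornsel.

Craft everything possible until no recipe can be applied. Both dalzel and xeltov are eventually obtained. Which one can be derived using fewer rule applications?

dalzel: Using R9, raxorn and xelnex make dalzel. [1 rule application]
xeltov: Using R9, raxorn and xelnex make dalzel. Using R8, ornsel, dalzel, and xelnex make xeltov. [2 rule applications]
dalzel needs fewer.

dalzel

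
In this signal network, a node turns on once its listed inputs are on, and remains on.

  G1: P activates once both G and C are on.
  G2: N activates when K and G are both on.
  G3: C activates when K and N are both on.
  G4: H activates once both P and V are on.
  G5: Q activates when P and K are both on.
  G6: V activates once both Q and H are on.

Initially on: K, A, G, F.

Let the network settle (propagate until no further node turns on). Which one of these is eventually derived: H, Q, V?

Q

K and G are on, so N activates (G2).
G3: K and N on → C on.
G1: G and C on → P on.
P and K are on, so Q activates (G5).
H would need P and V (G4), but V never turns on. V would need Q and H (G6), but H never turns on.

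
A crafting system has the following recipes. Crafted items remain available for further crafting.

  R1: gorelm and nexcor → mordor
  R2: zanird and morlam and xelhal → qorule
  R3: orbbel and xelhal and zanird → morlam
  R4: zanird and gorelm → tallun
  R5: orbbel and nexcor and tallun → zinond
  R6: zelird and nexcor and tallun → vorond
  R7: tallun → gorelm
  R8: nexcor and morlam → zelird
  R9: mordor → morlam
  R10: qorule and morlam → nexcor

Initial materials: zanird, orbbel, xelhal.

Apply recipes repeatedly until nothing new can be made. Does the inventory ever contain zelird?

orbbel and xelhal and zanird → morlam (R3).
Using R2, zanird, morlam, and xelhal make qorule.
Using R10, qorule and morlam make nexcor.
Using R8, nexcor and morlam make zelird.

Yes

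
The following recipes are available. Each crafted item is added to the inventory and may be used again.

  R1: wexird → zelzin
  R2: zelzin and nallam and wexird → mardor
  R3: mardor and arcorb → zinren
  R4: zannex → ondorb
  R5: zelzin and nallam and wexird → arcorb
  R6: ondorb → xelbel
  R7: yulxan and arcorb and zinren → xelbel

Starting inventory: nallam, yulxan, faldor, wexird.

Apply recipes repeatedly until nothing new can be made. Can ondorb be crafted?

No

ondorb would need zannex (R4), but zannex is never obtained.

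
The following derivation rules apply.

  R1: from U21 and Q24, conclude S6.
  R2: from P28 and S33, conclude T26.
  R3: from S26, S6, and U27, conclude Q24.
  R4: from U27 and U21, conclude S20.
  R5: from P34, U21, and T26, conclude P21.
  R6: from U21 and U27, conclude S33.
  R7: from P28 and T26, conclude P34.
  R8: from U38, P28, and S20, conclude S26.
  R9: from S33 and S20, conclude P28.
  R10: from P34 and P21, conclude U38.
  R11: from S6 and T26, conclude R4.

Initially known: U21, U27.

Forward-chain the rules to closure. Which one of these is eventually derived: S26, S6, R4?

From U27 and U21, R4 gives S20.
From U21 and U27, R6 gives S33.
S33 and S20 hold, so P28 follows (R9).
P28 and S33 hold, so T26 follows (R2).
P28 and T26 hold, so P34 follows (R7).
P34, U21, and T26 hold, so P21 follows (R5).
P34 and P21 hold, so U38 follows (R10).
From U38, P28, and S20, R8 gives S26.
S6 would need U21 and Q24 (R1), but Q24 is never established. R4 would need S6 and T26 (R11), but S6 is never established.

S26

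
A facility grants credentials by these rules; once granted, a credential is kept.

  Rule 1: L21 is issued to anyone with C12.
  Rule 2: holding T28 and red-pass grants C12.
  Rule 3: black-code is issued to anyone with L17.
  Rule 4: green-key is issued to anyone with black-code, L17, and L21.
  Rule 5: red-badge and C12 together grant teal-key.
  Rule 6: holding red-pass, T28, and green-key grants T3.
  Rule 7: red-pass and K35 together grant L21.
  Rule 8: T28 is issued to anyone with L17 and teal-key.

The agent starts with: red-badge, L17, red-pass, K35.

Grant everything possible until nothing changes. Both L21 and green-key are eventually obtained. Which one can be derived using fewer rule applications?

L21

L21: Holding red-pass and K35 grants L21 (Rule 7). [1 rule application]
green-key: Holding red-pass and K35 grants L21 (Rule 7). Holding L17 grants black-code (Rule 3). Holding black-code, L17, and L21 grants green-key (Rule 4). [3 rule applications]
L21 needs fewer.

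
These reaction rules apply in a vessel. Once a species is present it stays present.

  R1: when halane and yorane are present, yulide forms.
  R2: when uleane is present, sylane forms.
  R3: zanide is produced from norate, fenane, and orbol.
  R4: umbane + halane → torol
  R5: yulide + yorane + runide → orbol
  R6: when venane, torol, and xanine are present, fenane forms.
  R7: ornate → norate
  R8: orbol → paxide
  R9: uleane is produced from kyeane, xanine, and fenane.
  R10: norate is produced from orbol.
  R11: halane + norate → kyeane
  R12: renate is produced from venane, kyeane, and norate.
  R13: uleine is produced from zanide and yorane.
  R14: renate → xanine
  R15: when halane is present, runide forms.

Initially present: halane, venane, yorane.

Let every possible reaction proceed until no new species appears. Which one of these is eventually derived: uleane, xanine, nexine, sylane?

halane present → runide forms (R15).
halane and yorane present → yulide forms (R1).
yulide, yorane, and runide present → orbol forms (R5).
orbol present → norate forms (R10).
halane and norate present → kyeane forms (R11).
venane, kyeane, and norate present → renate forms (R12).
renate present → xanine forms (R14).
uleane would need kyeane, xanine, and fenane (R9), but fenane never forms. sylane would need uleane (R2), but uleane never forms. No rule produces nexine, and it is not given.

xanine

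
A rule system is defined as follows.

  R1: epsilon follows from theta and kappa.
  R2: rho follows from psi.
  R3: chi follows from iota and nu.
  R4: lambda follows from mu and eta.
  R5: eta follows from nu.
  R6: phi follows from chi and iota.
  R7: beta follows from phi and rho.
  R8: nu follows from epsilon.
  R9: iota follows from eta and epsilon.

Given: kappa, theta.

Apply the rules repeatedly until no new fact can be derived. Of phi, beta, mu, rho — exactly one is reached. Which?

phi

From theta and kappa, R1 gives epsilon.
From epsilon, R8 gives nu.
nu holds, so eta follows (R5).
From eta and epsilon, R9 gives iota.
iota and nu hold, so chi follows (R3).
chi and iota hold, so phi follows (R6).
beta would need phi and rho (R7), but rho is never established. No rule produces mu, and it is not given. rho would need psi (R2), but psi is never established.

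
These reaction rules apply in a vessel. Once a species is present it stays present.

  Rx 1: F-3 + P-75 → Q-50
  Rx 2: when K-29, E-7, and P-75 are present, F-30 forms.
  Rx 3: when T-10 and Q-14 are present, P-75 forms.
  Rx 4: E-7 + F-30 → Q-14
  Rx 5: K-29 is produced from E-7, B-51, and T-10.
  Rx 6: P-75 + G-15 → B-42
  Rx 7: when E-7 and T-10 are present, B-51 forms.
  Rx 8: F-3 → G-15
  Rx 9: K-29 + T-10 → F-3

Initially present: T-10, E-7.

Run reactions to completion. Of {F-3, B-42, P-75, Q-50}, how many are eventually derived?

E-7 and T-10 present → B-51 forms (Rx 7).
E-7, B-51, and T-10 present → K-29 forms (Rx 5).
K-29 and T-10 present → F-3 forms (Rx 9).
F-3: reached.
B-42 would need P-75 and G-15 (Rx 6), but P-75 never forms.
P-75 would need T-10 and Q-14 (Rx 3), but Q-14 never forms.
Q-50 would need F-3 and P-75 (Rx 1), but P-75 never forms.
Reached: F-3 — 1 of the 4.

1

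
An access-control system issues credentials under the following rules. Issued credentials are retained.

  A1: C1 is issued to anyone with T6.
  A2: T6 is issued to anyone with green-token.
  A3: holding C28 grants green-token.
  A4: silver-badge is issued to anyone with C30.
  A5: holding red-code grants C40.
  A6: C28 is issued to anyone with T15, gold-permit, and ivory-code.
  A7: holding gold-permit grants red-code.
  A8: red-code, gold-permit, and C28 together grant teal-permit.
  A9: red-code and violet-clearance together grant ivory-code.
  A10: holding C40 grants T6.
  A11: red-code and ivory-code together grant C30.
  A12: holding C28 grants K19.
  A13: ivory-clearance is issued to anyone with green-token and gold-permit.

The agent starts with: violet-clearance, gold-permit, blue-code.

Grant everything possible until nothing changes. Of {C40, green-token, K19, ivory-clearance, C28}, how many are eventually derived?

Holding gold-permit grants red-code (A7).
Holding red-code grants C40 (A5).
C40: reached.
green-token would need C28 (A3), but C28 is never granted.
K19 would need C28 (A12), but C28 is never granted.
ivory-clearance would need green-token and gold-permit (A13), but green-token is never granted.
C28 would need T15, gold-permit, and ivory-code (A6), but T15 is never granted.
Reached: C40 — 1 of the 5.

1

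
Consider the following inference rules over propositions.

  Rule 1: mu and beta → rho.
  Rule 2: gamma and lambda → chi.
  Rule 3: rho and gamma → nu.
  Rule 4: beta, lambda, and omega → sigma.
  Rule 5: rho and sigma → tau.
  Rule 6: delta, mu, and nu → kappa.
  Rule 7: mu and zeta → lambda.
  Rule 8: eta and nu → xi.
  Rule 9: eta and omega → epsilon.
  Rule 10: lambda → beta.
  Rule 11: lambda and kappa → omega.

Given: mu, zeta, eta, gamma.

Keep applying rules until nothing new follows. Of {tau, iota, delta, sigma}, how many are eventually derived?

tau would need rho and sigma (Rule 5), but sigma is never established.
No rule produces iota, and it is not given.
No rule produces delta, and it is not given.
sigma would need beta, lambda, and omega (Rule 4), but omega is never established.
None of the 4 are reached.

0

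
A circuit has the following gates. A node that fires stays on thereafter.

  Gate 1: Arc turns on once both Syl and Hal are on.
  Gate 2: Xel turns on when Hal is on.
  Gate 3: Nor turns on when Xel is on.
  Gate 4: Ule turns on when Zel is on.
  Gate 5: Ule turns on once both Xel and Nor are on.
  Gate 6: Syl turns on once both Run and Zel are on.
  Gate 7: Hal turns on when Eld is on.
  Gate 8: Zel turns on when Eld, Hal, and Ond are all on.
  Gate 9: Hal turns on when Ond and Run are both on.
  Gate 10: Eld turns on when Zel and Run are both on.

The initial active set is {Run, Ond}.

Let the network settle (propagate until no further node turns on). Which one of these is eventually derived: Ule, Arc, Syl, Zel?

Gate 9: Ond and Run on → Hal on.
Gate 2: Hal on → Xel on.
Xel is on, so Nor turns on (Gate 3).
Gate 5: Xel and Nor on → Ule on.
Zel would need Eld, Hal, and Ond (Gate 8), but Eld never turns on. Syl would need Run and Zel (Gate 6), but Zel never turns on. Arc would need Syl and Hal (Gate 1), but Syl never turns on.

Ule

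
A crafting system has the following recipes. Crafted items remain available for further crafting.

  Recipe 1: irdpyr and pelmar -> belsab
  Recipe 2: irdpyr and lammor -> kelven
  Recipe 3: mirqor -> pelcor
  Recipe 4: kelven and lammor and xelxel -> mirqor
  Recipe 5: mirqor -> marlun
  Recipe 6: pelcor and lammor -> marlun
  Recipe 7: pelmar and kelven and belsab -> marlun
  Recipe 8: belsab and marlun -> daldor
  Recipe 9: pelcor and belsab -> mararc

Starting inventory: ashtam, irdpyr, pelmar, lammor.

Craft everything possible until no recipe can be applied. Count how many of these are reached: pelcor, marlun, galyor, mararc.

1

Using Recipe 1, irdpyr and pelmar make belsab.
irdpyr and lammor -> kelven (Recipe 2).
Using Recipe 7, pelmar, kelven, and belsab make marlun.
pelcor would need mirqor (Recipe 3), but mirqor is never obtained.
marlun: reached.
No rule produces galyor, and it is not given.
mararc would need pelcor and belsab (Recipe 9), but pelcor is never obtained.
Reached: marlun — 1 of the 4.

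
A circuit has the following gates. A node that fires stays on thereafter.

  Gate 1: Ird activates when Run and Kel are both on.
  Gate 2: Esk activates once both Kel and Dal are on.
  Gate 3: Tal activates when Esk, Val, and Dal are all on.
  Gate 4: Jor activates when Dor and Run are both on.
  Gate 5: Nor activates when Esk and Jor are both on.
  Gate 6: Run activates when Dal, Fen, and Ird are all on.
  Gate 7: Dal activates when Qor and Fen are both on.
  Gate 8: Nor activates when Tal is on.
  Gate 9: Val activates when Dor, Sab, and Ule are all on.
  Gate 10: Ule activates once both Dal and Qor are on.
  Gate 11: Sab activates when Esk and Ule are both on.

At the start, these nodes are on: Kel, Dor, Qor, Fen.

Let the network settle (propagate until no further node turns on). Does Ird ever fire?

No

Ird would need Run and Kel (Gate 1), but Run never turns on.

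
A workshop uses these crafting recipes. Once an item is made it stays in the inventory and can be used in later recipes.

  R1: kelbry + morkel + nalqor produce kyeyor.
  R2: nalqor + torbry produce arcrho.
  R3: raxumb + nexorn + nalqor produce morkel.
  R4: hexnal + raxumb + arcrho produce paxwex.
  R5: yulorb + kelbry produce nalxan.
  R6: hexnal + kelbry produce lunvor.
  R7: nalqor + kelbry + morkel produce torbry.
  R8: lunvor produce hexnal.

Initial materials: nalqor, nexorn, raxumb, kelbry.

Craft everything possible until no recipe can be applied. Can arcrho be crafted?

Yes

raxumb + nexorn + nalqor → morkel (R3).
nalqor + kelbry + morkel → torbry (R7).
Using R2, nalqor and torbry make arcrho.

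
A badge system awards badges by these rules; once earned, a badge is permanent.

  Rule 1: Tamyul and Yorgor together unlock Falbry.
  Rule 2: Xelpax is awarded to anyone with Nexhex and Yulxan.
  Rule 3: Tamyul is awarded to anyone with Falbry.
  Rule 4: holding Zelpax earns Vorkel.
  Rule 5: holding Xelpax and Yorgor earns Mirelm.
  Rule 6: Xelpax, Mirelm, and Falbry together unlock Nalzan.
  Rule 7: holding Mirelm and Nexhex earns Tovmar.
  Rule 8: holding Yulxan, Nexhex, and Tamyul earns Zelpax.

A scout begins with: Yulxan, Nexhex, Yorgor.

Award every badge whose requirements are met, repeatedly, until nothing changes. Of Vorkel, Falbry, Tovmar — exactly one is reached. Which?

Tovmar

With Nexhex and Yulxan, Xelpax is earned (Rule 2).
With Xelpax and Yorgor, Mirelm is earned (Rule 5).
With Mirelm and Nexhex, Tovmar is earned (Rule 7).
Falbry would need Tamyul and Yorgor (Rule 1), but Tamyul is never earned. Vorkel would need Zelpax (Rule 4), but Zelpax is never earned.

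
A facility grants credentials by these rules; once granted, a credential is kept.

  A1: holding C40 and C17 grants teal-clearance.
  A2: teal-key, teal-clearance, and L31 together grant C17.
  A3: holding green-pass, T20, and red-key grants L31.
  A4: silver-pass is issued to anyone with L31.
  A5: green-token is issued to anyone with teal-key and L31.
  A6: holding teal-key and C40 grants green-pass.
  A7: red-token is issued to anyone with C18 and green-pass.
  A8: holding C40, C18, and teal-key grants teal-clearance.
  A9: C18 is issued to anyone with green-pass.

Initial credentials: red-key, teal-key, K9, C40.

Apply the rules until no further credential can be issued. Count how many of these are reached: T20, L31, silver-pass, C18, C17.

1

Holding teal-key and C40 grants green-pass (A6).
Holding green-pass grants C18 (A9).
No rule produces T20, and it is not given.
L31 would need green-pass, T20, and red-key (A3), but T20 is never granted.
silver-pass would need L31 (A4), but L31 is never granted.
C18: reached.
C17 would need teal-key, teal-clearance, and L31 (A2), but L31 is never granted.
Reached: C18 — 1 of the 5.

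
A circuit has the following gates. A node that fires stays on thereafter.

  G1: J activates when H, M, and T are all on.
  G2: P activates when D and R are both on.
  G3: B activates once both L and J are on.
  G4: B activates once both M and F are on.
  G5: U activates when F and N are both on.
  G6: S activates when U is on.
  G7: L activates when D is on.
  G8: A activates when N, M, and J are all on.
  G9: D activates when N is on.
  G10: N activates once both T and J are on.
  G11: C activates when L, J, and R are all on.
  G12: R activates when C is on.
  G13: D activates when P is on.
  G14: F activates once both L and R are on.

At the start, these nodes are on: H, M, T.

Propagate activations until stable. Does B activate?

H, M, and T are on, so J activates (G1).
G10: T and J on → N on.
G9: N on → D on.
D is on, so L activates (G7).
L and J are on, so B activates (G3).

Yes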